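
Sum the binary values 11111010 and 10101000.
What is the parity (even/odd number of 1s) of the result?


11111010 = 250
10101000 = 168
Sum = 418 = 110100010
1s count = 4

even parity (4 ones in 110100010)


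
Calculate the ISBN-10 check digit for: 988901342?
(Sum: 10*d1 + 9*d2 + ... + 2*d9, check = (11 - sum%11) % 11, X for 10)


Weighted sum: 322
322 mod 11 = 3

Check digit: 8


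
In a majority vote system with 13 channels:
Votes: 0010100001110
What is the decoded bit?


Ones: 5 out of 13
Threshold: 7

0 (5/13 voted 1)


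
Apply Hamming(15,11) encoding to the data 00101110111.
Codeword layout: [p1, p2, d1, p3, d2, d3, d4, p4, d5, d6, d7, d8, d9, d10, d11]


Parity bits: p1=0, p2=1, p3=0, p4=0

010001001110111


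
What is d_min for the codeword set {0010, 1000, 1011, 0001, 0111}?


Comparing all pairs, minimum distance: 2
Can detect 1 errors, correct 0 errors

2


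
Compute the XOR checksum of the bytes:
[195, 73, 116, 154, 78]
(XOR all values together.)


XOR chain: 195 ^ 73 ^ 116 ^ 154 ^ 78 = 42

42


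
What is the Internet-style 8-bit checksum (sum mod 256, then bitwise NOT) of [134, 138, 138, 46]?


Sum = 456 mod 256 = 200
Complement = 55

55


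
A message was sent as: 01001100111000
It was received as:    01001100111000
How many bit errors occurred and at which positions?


XOR: 00000000000000

0 errors (received matches sent)


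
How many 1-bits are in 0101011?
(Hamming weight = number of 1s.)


Counting 1s in 0101011

4


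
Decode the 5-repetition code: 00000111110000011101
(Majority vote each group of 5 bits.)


Groups: 00000, 11111, 00000, 11101
Majority votes: 0101

0101


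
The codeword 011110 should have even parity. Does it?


Number of 1s: 4

Yes, parity is correct (4 ones)


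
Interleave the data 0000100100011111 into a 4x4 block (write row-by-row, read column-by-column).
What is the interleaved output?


Matrix:
  0000
  1001
  0001
  1111
Read columns: 0101000100010111

0101000100010111


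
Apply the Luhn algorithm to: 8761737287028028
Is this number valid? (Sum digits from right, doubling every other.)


Luhn sum = 68
68 mod 10 = 8

Invalid (Luhn sum mod 10 = 8)


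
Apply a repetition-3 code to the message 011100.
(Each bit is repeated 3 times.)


Each bit -> 3 copies

000111111111000000


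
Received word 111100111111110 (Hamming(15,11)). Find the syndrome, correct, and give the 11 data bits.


Syndrome = 12: error at position 12

Data: 10011110110 (corrected bit 12)


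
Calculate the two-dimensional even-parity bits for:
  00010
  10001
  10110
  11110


Row parities: 1010
Column parities: 11011

Row P: 1010, Col P: 11011, Corner: 0


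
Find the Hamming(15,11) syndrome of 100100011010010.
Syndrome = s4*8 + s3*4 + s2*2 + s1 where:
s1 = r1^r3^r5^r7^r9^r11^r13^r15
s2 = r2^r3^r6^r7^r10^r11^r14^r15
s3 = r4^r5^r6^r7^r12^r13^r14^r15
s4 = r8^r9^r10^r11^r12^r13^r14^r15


s1=1, s2=0, s3=0, s4=0

Syndrome = 1 (error at position 1)


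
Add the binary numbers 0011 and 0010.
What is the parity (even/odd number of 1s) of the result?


0011 = 3
0010 = 2
Sum = 5 = 101
1s count = 2

even parity (2 ones in 101)


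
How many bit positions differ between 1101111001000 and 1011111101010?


XOR: 0110000100010
Count of 1s: 4

4


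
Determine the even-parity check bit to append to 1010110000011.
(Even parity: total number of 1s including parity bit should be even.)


Number of 1s in data: 6
Parity bit: 0

0


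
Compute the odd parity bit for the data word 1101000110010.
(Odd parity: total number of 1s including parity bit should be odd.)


Number of 1s in data: 6
Parity bit: 1

1


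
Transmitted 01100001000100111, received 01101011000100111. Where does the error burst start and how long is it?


XOR: 00001010000000000

Burst at position 4, length 3


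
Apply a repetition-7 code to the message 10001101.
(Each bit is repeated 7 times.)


Each bit -> 7 copies

11111110000000000000000000001111111111111100000001111111


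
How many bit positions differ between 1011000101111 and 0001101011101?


XOR: 1010101110010
Count of 1s: 7

7


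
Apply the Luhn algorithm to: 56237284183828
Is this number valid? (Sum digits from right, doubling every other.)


Luhn sum = 68
68 mod 10 = 8

Invalid (Luhn sum mod 10 = 8)


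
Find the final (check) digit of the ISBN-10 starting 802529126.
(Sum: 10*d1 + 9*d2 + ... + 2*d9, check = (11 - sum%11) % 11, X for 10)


Weighted sum: 210
210 mod 11 = 1

Check digit: X


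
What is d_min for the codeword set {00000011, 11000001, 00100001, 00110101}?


Comparing all pairs, minimum distance: 2
Can detect 1 errors, correct 0 errors

2


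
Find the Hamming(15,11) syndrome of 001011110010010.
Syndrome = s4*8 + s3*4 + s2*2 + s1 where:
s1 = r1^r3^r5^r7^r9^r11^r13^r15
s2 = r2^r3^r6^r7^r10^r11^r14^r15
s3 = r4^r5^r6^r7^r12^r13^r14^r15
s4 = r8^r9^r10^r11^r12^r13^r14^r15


s1=0, s2=1, s3=0, s4=1

Syndrome = 10 (error at position 10)


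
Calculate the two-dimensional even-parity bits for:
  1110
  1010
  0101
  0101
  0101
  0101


Row parities: 100000
Column parities: 0100

Row P: 100000, Col P: 0100, Corner: 1


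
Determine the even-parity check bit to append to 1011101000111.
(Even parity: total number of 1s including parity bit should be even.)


Number of 1s in data: 8
Parity bit: 0

0


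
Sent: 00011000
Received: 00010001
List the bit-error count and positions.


XOR: 00001001

2 error(s) at position(s): 4, 7


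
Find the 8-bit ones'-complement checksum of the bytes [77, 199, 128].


Sum = 404 mod 256 = 148
Complement = 107

107


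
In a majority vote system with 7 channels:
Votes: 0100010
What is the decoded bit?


Ones: 2 out of 7
Threshold: 4

0 (2/7 voted 1)


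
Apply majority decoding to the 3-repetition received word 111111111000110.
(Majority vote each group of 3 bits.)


Groups: 111, 111, 111, 000, 110
Majority votes: 11101

11101


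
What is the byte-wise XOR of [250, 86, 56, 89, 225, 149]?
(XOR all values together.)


XOR chain: 250 ^ 86 ^ 56 ^ 89 ^ 225 ^ 149 = 185

185


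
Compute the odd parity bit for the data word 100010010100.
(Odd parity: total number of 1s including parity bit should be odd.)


Number of 1s in data: 4
Parity bit: 1

1


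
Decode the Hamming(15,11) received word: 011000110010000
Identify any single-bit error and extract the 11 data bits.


Syndrome = 5: error at position 5

Data: 11010010000 (corrected bit 5)


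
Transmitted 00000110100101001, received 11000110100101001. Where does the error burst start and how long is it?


XOR: 11000000000000000

Burst at position 0, length 2


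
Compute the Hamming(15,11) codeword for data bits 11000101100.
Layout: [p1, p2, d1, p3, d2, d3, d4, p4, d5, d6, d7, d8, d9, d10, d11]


Parity bits: p1=1, p2=0, p3=1, p4=1

101110010101100


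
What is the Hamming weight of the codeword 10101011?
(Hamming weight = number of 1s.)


Counting 1s in 10101011

5


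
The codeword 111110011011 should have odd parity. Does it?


Number of 1s: 9

Yes, parity is correct (9 ones)


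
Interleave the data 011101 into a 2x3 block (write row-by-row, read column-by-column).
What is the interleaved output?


Matrix:
  011
  101
Read columns: 011011

011011


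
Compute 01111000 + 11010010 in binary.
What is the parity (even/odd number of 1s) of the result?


01111000 = 120
11010010 = 210
Sum = 330 = 101001010
1s count = 4

even parity (4 ones in 101001010)


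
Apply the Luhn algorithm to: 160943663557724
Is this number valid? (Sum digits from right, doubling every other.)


Luhn sum = 61
61 mod 10 = 1

Invalid (Luhn sum mod 10 = 1)


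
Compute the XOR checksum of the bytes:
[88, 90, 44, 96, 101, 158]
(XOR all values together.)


XOR chain: 88 ^ 90 ^ 44 ^ 96 ^ 101 ^ 158 = 181

181


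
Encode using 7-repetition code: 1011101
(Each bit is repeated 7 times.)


Each bit -> 7 copies

1111111000000011111111111111111111100000001111111


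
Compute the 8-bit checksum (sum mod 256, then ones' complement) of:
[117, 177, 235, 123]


Sum = 652 mod 256 = 140
Complement = 115

115


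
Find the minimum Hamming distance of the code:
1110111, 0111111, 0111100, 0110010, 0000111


Comparing all pairs, minimum distance: 2
Can detect 1 errors, correct 0 errors

2


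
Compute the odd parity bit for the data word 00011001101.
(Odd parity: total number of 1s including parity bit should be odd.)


Number of 1s in data: 5
Parity bit: 0

0


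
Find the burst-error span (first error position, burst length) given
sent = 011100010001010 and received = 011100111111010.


XOR: 000000101110000

Burst at position 6, length 5


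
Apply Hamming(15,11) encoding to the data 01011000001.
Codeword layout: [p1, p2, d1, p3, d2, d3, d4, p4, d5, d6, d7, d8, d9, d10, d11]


Parity bits: p1=0, p2=0, p3=1, p4=0

000110101000001


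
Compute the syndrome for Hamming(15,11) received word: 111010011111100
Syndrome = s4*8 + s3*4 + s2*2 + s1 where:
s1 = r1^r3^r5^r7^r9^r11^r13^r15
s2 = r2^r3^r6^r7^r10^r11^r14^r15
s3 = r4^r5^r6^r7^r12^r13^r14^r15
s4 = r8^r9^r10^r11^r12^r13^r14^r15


s1=0, s2=0, s3=1, s4=0

Syndrome = 4 (error at position 4)


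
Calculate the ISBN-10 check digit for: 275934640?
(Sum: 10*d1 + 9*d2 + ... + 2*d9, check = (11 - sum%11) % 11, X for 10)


Weighted sum: 260
260 mod 11 = 7

Check digit: 4


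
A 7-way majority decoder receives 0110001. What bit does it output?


Ones: 3 out of 7
Threshold: 4

0 (3/7 voted 1)


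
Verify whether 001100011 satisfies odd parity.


Number of 1s: 4

No, parity error (4 ones)


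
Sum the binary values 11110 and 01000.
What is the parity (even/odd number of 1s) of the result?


11110 = 30
01000 = 8
Sum = 38 = 100110
1s count = 3

odd parity (3 ones in 100110)


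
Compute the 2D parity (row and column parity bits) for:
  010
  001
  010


Row parities: 111
Column parities: 001

Row P: 111, Col P: 001, Corner: 1


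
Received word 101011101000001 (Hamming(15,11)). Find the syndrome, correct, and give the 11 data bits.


Syndrome = 0: no error detected

Data: 11111000001 (no errors)


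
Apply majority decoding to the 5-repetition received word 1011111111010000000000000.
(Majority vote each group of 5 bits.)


Groups: 10111, 11111, 01000, 00000, 00000
Majority votes: 11000

11000


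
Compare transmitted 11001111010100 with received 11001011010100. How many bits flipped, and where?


XOR: 00000100000000

1 error(s) at position(s): 5


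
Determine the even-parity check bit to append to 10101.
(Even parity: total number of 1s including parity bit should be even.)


Number of 1s in data: 3
Parity bit: 1

1


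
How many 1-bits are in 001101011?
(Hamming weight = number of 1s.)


Counting 1s in 001101011

5


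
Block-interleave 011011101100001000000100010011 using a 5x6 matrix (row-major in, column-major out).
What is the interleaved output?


Matrix:
  011011
  101100
  001000
  000100
  010011
Read columns: 010001000111100010101000110001

010001000111100010101000110001


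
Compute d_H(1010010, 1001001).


XOR: 0011011
Count of 1s: 4

4


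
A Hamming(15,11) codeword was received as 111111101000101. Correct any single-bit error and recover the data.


Syndrome = 11: error at position 11

Data: 11111010101 (corrected bit 11)


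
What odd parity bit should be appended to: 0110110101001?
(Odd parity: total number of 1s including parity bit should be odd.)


Number of 1s in data: 7
Parity bit: 0

0


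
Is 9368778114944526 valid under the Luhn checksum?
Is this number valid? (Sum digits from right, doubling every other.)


Luhn sum = 85
85 mod 10 = 5

Invalid (Luhn sum mod 10 = 5)


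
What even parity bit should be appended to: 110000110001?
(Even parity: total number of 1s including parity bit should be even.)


Number of 1s in data: 5
Parity bit: 1

1


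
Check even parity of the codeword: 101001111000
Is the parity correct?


Number of 1s: 6

Yes, parity is correct (6 ones)


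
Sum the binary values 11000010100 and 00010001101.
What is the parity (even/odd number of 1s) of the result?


11000010100 = 1556
00010001101 = 141
Sum = 1697 = 11010100001
1s count = 5

odd parity (5 ones in 11010100001)


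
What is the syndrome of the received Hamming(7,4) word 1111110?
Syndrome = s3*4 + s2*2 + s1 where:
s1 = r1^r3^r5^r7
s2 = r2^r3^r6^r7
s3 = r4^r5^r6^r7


s1=1, s2=1, s3=1

Syndrome = 7 (error at position 7)


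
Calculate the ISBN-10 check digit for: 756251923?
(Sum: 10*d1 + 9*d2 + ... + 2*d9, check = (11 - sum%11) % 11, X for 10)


Weighted sum: 260
260 mod 11 = 7

Check digit: 4


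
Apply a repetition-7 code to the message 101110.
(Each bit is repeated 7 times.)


Each bit -> 7 copies

111111100000001111111111111111111110000000


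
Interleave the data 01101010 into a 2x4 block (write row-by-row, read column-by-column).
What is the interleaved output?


Matrix:
  0110
  1010
Read columns: 01101100

01101100


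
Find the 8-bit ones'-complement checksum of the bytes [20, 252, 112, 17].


Sum = 401 mod 256 = 145
Complement = 110

110


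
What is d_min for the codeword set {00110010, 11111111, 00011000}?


Comparing all pairs, minimum distance: 3
Can detect 2 errors, correct 1 errors

3


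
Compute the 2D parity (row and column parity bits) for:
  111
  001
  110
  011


Row parities: 1100
Column parities: 011

Row P: 1100, Col P: 011, Corner: 0


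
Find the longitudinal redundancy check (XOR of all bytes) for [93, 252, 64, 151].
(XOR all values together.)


XOR chain: 93 ^ 252 ^ 64 ^ 151 = 118

118


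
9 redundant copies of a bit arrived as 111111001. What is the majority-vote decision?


Ones: 7 out of 9
Threshold: 5

1 (7/9 voted 1)


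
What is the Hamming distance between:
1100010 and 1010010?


XOR: 0110000
Count of 1s: 2

2


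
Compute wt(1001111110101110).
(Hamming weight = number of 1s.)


Counting 1s in 1001111110101110

11


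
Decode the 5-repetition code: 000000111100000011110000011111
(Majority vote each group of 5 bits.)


Groups: 00000, 01111, 00000, 01111, 00000, 11111
Majority votes: 010101

010101


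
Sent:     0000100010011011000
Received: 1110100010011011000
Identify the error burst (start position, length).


XOR: 1110000000000000000

Burst at position 0, length 3


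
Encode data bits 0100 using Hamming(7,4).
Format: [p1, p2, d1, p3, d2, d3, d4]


Parity bits: p1=1, p2=0, p3=1

1001100


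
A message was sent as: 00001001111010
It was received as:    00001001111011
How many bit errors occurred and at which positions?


XOR: 00000000000001

1 error(s) at position(s): 13


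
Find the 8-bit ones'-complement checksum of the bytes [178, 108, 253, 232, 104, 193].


Sum = 1068 mod 256 = 44
Complement = 211

211


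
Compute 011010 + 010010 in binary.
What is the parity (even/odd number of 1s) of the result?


011010 = 26
010010 = 18
Sum = 44 = 101100
1s count = 3

odd parity (3 ones in 101100)


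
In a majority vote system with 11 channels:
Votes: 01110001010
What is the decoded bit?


Ones: 5 out of 11
Threshold: 6

0 (5/11 voted 1)


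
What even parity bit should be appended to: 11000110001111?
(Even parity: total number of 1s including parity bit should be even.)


Number of 1s in data: 8
Parity bit: 0

0


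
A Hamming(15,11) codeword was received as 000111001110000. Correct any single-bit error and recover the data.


Syndrome = 15: error at position 15

Data: 01101110001 (corrected bit 15)


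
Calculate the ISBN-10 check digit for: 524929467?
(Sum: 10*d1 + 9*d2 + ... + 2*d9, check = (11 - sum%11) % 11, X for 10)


Weighted sum: 268
268 mod 11 = 4

Check digit: 7


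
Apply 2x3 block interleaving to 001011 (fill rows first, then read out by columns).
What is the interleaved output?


Matrix:
  001
  011
Read columns: 000111

000111


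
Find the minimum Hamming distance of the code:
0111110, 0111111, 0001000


Comparing all pairs, minimum distance: 1
Can detect 0 errors, correct 0 errors

1


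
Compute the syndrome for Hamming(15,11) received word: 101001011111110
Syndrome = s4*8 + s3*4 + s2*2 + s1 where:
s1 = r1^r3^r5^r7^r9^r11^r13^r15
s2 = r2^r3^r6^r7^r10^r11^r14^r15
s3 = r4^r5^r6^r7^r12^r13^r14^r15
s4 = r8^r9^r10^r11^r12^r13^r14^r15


s1=1, s2=1, s3=0, s4=1

Syndrome = 11 (error at position 11)


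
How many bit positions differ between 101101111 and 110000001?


XOR: 011101110
Count of 1s: 6

6


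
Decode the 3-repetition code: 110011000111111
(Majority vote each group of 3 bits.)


Groups: 110, 011, 000, 111, 111
Majority votes: 11011

11011


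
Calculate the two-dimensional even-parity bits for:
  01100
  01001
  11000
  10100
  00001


Row parities: 00001
Column parities: 01000

Row P: 00001, Col P: 01000, Corner: 1


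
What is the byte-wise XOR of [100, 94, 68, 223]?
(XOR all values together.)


XOR chain: 100 ^ 94 ^ 68 ^ 223 = 161

161


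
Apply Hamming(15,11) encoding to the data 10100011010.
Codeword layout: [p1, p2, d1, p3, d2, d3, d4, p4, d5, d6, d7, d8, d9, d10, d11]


Parity bits: p1=0, p2=0, p3=1, p4=1

001101010011010


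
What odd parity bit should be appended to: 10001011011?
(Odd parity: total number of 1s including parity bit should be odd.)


Number of 1s in data: 6
Parity bit: 1

1


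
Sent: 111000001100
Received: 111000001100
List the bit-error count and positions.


XOR: 000000000000

0 errors (received matches sent)


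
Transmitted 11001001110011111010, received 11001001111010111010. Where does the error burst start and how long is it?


XOR: 00000000001001000000

Burst at position 10, length 4


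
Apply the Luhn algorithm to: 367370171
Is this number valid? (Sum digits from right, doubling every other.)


Luhn sum = 33
33 mod 10 = 3

Invalid (Luhn sum mod 10 = 3)


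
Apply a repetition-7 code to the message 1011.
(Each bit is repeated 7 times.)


Each bit -> 7 copies

1111111000000011111111111111


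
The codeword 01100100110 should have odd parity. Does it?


Number of 1s: 5

Yes, parity is correct (5 ones)


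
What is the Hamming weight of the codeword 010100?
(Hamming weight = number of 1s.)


Counting 1s in 010100

2


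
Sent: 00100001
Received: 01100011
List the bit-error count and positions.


XOR: 01000010

2 error(s) at position(s): 1, 6


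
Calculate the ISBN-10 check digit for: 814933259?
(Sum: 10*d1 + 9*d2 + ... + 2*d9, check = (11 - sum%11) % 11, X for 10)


Weighted sum: 258
258 mod 11 = 5

Check digit: 6


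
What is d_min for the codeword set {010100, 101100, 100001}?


Comparing all pairs, minimum distance: 3
Can detect 2 errors, correct 1 errors

3


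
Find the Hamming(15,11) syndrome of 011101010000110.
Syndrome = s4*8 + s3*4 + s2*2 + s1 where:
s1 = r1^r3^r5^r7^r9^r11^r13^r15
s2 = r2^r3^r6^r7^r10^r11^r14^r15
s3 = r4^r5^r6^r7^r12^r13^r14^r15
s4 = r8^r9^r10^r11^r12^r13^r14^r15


s1=0, s2=0, s3=0, s4=1

Syndrome = 8 (error at position 8)


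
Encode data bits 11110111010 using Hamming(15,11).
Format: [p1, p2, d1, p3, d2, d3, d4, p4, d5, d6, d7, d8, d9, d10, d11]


Parity bits: p1=0, p2=0, p3=1, p4=0

001111100111010


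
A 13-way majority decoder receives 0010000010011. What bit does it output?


Ones: 4 out of 13
Threshold: 7

0 (4/13 voted 1)


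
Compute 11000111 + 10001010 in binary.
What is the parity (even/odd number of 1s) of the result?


11000111 = 199
10001010 = 138
Sum = 337 = 101010001
1s count = 4

even parity (4 ones in 101010001)


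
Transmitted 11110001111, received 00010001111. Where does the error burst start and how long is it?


XOR: 11100000000

Burst at position 0, length 3


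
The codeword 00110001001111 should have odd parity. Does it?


Number of 1s: 7

Yes, parity is correct (7 ones)


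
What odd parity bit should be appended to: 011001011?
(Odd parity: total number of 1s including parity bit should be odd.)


Number of 1s in data: 5
Parity bit: 0

0


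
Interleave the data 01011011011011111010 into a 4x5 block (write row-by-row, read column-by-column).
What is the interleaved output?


Matrix:
  01011
  01101
  10111
  11010
Read columns: 00111101011010111110

00111101011010111110


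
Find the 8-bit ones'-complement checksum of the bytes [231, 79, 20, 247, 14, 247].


Sum = 838 mod 256 = 70
Complement = 185

185


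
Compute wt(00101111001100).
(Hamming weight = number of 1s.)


Counting 1s in 00101111001100

7


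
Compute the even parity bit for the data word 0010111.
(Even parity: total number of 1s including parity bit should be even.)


Number of 1s in data: 4
Parity bit: 0

0


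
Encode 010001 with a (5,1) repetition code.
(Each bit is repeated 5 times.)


Each bit -> 5 copies

000001111100000000000000011111


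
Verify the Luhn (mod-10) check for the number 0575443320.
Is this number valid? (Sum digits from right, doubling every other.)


Luhn sum = 40
40 mod 10 = 0

Valid (Luhn sum mod 10 = 0)


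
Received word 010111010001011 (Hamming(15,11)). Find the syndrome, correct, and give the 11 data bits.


Syndrome = 0: no error detected

Data: 01100001011 (no errors)


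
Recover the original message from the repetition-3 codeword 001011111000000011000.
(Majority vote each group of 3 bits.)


Groups: 001, 011, 111, 000, 000, 011, 000
Majority votes: 0110010

0110010


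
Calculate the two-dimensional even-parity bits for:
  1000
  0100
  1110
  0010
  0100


Row parities: 11111
Column parities: 0100

Row P: 11111, Col P: 0100, Corner: 1


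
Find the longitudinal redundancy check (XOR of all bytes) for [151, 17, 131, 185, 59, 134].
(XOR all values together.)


XOR chain: 151 ^ 17 ^ 131 ^ 185 ^ 59 ^ 134 = 1

1


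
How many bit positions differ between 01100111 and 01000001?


XOR: 00100110
Count of 1s: 3

3


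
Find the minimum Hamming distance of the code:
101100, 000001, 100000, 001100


Comparing all pairs, minimum distance: 1
Can detect 0 errors, correct 0 errors

1


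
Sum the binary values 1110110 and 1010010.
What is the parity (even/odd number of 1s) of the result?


1110110 = 118
1010010 = 82
Sum = 200 = 11001000
1s count = 3

odd parity (3 ones in 11001000)


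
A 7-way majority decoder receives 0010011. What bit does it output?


Ones: 3 out of 7
Threshold: 4

0 (3/7 voted 1)


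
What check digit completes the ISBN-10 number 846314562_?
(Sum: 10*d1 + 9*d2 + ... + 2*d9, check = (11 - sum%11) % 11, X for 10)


Weighted sum: 253
253 mod 11 = 0

Check digit: 0


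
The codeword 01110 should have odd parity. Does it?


Number of 1s: 3

Yes, parity is correct (3 ones)


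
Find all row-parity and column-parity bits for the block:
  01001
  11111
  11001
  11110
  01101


Row parities: 01101
Column parities: 11100

Row P: 01101, Col P: 11100, Corner: 1


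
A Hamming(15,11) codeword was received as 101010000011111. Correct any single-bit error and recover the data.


Syndrome = 12: error at position 12

Data: 11000010111 (corrected bit 12)


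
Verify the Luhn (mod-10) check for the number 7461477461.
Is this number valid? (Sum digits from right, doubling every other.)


Luhn sum = 41
41 mod 10 = 1

Invalid (Luhn sum mod 10 = 1)


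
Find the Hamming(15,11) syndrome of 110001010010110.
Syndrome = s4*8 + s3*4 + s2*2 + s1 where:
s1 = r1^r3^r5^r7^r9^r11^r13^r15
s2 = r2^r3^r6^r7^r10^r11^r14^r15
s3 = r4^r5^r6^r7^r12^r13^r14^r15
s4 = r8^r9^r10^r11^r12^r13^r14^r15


s1=1, s2=0, s3=1, s4=0

Syndrome = 5 (error at position 5)


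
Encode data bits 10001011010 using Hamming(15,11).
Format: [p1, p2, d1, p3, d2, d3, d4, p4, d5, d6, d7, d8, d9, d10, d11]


Parity bits: p1=1, p2=1, p3=0, p4=0

111000001011010


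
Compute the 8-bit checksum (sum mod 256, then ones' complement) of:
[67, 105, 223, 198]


Sum = 593 mod 256 = 81
Complement = 174

174


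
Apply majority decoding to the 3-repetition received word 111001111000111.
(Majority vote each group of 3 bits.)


Groups: 111, 001, 111, 000, 111
Majority votes: 10101

10101


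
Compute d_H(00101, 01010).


XOR: 01111
Count of 1s: 4

4


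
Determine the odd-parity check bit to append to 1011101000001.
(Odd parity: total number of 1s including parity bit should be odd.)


Number of 1s in data: 6
Parity bit: 1

1


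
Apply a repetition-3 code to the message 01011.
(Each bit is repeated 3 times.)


Each bit -> 3 copies

000111000111111


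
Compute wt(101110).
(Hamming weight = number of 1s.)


Counting 1s in 101110

4


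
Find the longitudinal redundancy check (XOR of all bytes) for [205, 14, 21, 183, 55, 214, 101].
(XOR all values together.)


XOR chain: 205 ^ 14 ^ 21 ^ 183 ^ 55 ^ 214 ^ 101 = 229

229


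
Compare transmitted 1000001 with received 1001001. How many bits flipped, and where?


XOR: 0001000

1 error(s) at position(s): 3


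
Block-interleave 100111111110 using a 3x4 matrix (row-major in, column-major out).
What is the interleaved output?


Matrix:
  1001
  1111
  1110
Read columns: 111011011110

111011011110


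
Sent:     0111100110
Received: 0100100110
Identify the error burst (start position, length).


XOR: 0011000000

Burst at position 2, length 2


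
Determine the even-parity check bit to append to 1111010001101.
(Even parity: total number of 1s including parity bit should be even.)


Number of 1s in data: 8
Parity bit: 0

0


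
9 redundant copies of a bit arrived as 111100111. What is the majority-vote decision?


Ones: 7 out of 9
Threshold: 5

1 (7/9 voted 1)


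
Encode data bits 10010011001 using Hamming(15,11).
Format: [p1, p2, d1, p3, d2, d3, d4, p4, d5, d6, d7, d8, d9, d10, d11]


Parity bits: p1=0, p2=0, p3=1, p4=1

001100110011001


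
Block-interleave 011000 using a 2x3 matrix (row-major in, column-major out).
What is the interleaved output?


Matrix:
  011
  000
Read columns: 001010

001010


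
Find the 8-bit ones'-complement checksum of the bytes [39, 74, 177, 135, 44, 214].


Sum = 683 mod 256 = 171
Complement = 84

84


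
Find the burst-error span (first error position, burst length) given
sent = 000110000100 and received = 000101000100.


XOR: 000011000000

Burst at position 4, length 2


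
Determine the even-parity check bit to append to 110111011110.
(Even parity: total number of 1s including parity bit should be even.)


Number of 1s in data: 9
Parity bit: 1

1


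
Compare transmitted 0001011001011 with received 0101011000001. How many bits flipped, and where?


XOR: 0100000001010

3 error(s) at position(s): 1, 9, 11


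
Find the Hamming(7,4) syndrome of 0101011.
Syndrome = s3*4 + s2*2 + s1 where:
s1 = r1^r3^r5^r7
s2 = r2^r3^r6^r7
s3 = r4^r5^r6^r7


s1=1, s2=1, s3=1

Syndrome = 7 (error at position 7)


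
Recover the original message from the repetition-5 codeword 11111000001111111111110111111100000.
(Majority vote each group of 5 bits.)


Groups: 11111, 00000, 11111, 11111, 11011, 11111, 00000
Majority votes: 1011110

1011110


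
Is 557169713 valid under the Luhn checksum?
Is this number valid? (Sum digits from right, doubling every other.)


Luhn sum = 42
42 mod 10 = 2

Invalid (Luhn sum mod 10 = 2)


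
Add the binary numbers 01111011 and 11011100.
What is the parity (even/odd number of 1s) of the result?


01111011 = 123
11011100 = 220
Sum = 343 = 101010111
1s count = 6

even parity (6 ones in 101010111)


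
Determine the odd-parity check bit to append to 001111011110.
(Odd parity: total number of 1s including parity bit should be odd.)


Number of 1s in data: 8
Parity bit: 1

1


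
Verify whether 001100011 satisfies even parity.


Number of 1s: 4

Yes, parity is correct (4 ones)


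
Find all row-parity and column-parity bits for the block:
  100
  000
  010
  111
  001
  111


Row parities: 101111
Column parities: 111

Row P: 101111, Col P: 111, Corner: 1


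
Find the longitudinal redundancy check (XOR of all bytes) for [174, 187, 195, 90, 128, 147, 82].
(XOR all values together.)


XOR chain: 174 ^ 187 ^ 195 ^ 90 ^ 128 ^ 147 ^ 82 = 205

205


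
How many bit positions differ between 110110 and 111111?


XOR: 001001
Count of 1s: 2

2


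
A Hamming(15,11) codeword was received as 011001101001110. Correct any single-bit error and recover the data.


Syndrome = 6: error at position 6

Data: 10011001110 (corrected bit 6)


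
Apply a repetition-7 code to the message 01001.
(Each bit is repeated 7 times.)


Each bit -> 7 copies

00000001111111000000000000001111111


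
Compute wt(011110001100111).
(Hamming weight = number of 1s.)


Counting 1s in 011110001100111

9


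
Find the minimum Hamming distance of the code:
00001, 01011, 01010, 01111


Comparing all pairs, minimum distance: 1
Can detect 0 errors, correct 0 errors

1


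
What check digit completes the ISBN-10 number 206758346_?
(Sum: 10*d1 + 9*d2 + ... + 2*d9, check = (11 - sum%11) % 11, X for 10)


Weighted sum: 223
223 mod 11 = 3

Check digit: 8


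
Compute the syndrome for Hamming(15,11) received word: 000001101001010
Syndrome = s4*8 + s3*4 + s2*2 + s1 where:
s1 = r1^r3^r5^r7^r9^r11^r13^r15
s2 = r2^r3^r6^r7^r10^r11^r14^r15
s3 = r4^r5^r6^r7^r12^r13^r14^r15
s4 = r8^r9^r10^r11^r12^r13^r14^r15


s1=0, s2=1, s3=0, s4=1

Syndrome = 10 (error at position 10)


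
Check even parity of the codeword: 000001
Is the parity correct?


Number of 1s: 1

No, parity error (1 ones)


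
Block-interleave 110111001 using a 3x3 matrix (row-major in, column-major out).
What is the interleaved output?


Matrix:
  110
  111
  001
Read columns: 110110011

110110011


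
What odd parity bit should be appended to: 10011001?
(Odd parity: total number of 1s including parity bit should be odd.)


Number of 1s in data: 4
Parity bit: 1

1


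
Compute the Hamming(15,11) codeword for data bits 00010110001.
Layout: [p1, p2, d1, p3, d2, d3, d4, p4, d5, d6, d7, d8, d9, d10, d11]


Parity bits: p1=1, p2=0, p3=0, p4=1

100000110110001


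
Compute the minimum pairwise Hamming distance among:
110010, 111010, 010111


Comparing all pairs, minimum distance: 1
Can detect 0 errors, correct 0 errors

1


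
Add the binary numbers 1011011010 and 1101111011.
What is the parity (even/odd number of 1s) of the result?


1011011010 = 730
1101111011 = 891
Sum = 1621 = 11001010101
1s count = 6

even parity (6 ones in 11001010101)


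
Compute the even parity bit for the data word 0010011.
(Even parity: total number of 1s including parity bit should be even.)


Number of 1s in data: 3
Parity bit: 1

1


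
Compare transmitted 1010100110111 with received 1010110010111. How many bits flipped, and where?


XOR: 0000010100000

2 error(s) at position(s): 5, 7


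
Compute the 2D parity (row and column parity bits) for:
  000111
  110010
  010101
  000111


Row parities: 1111
Column parities: 100111

Row P: 1111, Col P: 100111, Corner: 0


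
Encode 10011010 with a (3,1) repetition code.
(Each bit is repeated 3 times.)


Each bit -> 3 copies

111000000111111000111000


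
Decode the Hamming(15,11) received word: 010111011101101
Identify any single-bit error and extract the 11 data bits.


Syndrome = 0: no error detected

Data: 01101101101 (no errors)


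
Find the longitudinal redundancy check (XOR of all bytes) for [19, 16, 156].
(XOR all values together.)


XOR chain: 19 ^ 16 ^ 156 = 159

159


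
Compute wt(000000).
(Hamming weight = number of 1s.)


Counting 1s in 000000

0


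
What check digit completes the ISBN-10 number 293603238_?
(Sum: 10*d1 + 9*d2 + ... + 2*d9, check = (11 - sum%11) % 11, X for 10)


Weighted sum: 215
215 mod 11 = 6

Check digit: 5


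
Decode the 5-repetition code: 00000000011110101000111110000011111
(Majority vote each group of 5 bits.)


Groups: 00000, 00001, 11101, 01000, 11111, 00000, 11111
Majority votes: 0010101

0010101


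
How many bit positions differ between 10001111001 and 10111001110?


XOR: 00110110111
Count of 1s: 7

7


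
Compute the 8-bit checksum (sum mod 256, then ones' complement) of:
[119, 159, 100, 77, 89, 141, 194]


Sum = 879 mod 256 = 111
Complement = 144

144


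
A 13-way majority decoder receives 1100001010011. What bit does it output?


Ones: 6 out of 13
Threshold: 7

0 (6/13 voted 1)


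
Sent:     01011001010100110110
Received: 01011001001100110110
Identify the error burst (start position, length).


XOR: 00000000011000000000

Burst at position 9, length 2


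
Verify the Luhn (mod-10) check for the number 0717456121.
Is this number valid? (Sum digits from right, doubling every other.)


Luhn sum = 38
38 mod 10 = 8

Invalid (Luhn sum mod 10 = 8)


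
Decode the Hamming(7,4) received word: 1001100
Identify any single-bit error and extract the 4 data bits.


Syndrome = 0: no error detected

Data: 0100 (no errors)


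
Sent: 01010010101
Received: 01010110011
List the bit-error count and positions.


XOR: 00000100110

3 error(s) at position(s): 5, 8, 9


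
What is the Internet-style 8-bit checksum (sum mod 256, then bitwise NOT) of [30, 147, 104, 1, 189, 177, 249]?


Sum = 897 mod 256 = 129
Complement = 126

126


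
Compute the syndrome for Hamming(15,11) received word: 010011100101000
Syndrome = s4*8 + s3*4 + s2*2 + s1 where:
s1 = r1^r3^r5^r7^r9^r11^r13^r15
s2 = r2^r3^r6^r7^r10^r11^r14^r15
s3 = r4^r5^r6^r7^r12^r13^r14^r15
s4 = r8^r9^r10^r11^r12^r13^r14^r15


s1=0, s2=0, s3=0, s4=0

Syndrome = 0 (no error)


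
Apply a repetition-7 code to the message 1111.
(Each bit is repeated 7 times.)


Each bit -> 7 copies

1111111111111111111111111111


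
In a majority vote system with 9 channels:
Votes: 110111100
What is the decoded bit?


Ones: 6 out of 9
Threshold: 5

1 (6/9 voted 1)


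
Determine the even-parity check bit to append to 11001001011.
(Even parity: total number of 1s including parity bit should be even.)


Number of 1s in data: 6
Parity bit: 0

0


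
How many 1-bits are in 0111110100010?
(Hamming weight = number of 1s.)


Counting 1s in 0111110100010

7


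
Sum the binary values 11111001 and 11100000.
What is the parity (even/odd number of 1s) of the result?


11111001 = 249
11100000 = 224
Sum = 473 = 111011001
1s count = 6

even parity (6 ones in 111011001)


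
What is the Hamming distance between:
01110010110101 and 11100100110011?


XOR: 10010110000110
Count of 1s: 6

6


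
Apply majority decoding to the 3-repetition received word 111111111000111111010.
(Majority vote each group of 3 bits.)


Groups: 111, 111, 111, 000, 111, 111, 010
Majority votes: 1110110

1110110


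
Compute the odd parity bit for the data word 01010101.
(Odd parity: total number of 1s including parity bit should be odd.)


Number of 1s in data: 4
Parity bit: 1

1


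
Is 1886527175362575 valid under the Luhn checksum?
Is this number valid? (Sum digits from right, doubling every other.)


Luhn sum = 73
73 mod 10 = 3

Invalid (Luhn sum mod 10 = 3)


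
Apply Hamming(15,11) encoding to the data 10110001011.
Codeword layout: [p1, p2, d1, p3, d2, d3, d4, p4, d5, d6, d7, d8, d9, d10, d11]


Parity bits: p1=1, p2=1, p3=1, p4=1

111101110001011


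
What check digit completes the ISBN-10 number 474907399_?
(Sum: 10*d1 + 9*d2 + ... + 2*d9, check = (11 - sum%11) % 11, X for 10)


Weighted sum: 290
290 mod 11 = 4

Check digit: 7


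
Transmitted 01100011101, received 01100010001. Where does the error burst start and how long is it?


XOR: 00000001100

Burst at position 7, length 2


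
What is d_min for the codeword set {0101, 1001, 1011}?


Comparing all pairs, minimum distance: 1
Can detect 0 errors, correct 0 errors

1


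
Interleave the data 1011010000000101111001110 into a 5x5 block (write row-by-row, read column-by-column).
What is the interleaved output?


Matrix:
  10110
  10000
  00010
  11110
  01110
Read columns: 1101000011100111011100000

1101000011100111011100000


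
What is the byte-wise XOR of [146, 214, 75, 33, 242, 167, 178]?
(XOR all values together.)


XOR chain: 146 ^ 214 ^ 75 ^ 33 ^ 242 ^ 167 ^ 178 = 201

201


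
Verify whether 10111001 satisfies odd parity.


Number of 1s: 5

Yes, parity is correct (5 ones)


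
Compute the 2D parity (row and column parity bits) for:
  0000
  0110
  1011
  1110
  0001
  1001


Row parities: 001110
Column parities: 1011

Row P: 001110, Col P: 1011, Corner: 1


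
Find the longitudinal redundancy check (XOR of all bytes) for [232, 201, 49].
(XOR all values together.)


XOR chain: 232 ^ 201 ^ 49 = 16

16


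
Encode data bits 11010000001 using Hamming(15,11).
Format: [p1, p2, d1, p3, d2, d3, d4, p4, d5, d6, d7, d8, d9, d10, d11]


Parity bits: p1=0, p2=1, p3=1, p4=1

011110110000001


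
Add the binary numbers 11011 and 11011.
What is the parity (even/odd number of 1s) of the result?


11011 = 27
11011 = 27
Sum = 54 = 110110
1s count = 4

even parity (4 ones in 110110)


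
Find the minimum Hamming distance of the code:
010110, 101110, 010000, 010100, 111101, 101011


Comparing all pairs, minimum distance: 1
Can detect 0 errors, correct 0 errors

1


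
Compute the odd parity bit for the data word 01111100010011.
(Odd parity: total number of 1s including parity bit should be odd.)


Number of 1s in data: 8
Parity bit: 1

1


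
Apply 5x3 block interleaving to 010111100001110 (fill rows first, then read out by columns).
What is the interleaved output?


Matrix:
  010
  111
  100
  001
  110
Read columns: 011011100101010

011011100101010


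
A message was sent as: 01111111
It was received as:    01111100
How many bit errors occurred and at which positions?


XOR: 00000011

2 error(s) at position(s): 6, 7


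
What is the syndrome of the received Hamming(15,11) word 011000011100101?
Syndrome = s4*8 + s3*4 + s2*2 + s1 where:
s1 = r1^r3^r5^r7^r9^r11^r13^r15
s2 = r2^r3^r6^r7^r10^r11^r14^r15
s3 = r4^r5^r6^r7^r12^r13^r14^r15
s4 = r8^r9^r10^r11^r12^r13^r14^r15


s1=0, s2=0, s3=0, s4=1

Syndrome = 8 (error at position 8)


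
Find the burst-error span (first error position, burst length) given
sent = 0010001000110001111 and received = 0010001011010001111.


XOR: 0000000011100000000

Burst at position 8, length 3


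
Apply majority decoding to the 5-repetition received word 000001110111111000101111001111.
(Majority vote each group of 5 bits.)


Groups: 00000, 11101, 11111, 00010, 11110, 01111
Majority votes: 011011

011011


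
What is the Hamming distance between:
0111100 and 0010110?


XOR: 0101010
Count of 1s: 3

3


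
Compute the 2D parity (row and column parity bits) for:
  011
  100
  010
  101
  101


Row parities: 01100
Column parities: 101

Row P: 01100, Col P: 101, Corner: 0


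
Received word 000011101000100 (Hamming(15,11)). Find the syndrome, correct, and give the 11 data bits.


Syndrome = 0: no error detected

Data: 01111000100 (no errors)


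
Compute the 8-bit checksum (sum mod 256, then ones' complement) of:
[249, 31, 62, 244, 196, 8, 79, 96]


Sum = 965 mod 256 = 197
Complement = 58

58


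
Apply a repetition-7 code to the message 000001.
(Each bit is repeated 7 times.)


Each bit -> 7 copies

000000000000000000000000000000000001111111
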